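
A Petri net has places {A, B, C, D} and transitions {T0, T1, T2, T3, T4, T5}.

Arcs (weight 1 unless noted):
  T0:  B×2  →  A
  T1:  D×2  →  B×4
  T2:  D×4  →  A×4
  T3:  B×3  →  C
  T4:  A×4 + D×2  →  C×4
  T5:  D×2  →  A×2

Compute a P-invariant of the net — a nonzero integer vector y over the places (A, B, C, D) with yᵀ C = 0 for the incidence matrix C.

Incidence matrix C (rows=places, cols=transitions):
       T0   T1   T2   T3   T4   T5
    A   1    0    4    0   -4    2
    B  -2    4    0   -3    0    0
    C   0    0    0    1    4    0
    D   0   -2   -4    0   -2   -2

Candidate y = [2, 1, 3, 2]; check y·C column-wise:
  col T0: 2·1 + 1·-2 + 3·0 + 2·0 = 0
  col T1: 2·0 + 1·4 + 3·0 + 2·-2 = 0
  col T2: 2·4 + 1·0 + 3·0 + 2·-4 = 0
  col T3: 2·0 + 1·-3 + 3·1 + 2·0 = 0
  col T4: 2·-4 + 1·0 + 3·4 + 2·-2 = 0
  col T5: 2·2 + 1·0 + 3·0 + 2·-2 = 0

y = (A:2, B:1, C:3, D:2)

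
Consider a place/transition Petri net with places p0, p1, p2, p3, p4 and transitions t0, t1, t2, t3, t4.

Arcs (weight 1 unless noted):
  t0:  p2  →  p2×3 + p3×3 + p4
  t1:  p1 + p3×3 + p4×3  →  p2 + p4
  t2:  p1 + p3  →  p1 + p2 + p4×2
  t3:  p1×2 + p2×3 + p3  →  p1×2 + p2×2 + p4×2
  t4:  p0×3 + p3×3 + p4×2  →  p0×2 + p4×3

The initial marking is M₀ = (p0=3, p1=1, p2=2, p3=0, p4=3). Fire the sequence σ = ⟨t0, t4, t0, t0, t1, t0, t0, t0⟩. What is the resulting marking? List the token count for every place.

step 1: fire t0:  (p0=3, p1=1, p2=2, p3=0, p4=3) → (p0=3, p1=1, p2=4, p3=3, p4=4)
step 2: fire t4:  (p0=3, p1=1, p2=4, p3=3, p4=4) → (p0=2, p1=1, p2=4, p3=0, p4=5)
step 3: fire t0:  (p0=2, p1=1, p2=4, p3=0, p4=5) → (p0=2, p1=1, p2=6, p3=3, p4=6)
step 4: fire t0:  (p0=2, p1=1, p2=6, p3=3, p4=6) → (p0=2, p1=1, p2=8, p3=6, p4=7)
step 5: fire t1:  (p0=2, p1=1, p2=8, p3=6, p4=7) → (p0=2, p1=0, p2=9, p3=3, p4=5)
step 6: fire t0:  (p0=2, p1=0, p2=9, p3=3, p4=5) → (p0=2, p1=0, p2=11, p3=6, p4=6)
step 7: fire t0:  (p0=2, p1=0, p2=11, p3=6, p4=6) → (p0=2, p1=0, p2=13, p3=9, p4=7)
step 8: fire t0:  (p0=2, p1=0, p2=13, p3=9, p4=7) → (p0=2, p1=0, p2=15, p3=12, p4=8)

(p0=2, p1=0, p2=15, p3=12, p4=8)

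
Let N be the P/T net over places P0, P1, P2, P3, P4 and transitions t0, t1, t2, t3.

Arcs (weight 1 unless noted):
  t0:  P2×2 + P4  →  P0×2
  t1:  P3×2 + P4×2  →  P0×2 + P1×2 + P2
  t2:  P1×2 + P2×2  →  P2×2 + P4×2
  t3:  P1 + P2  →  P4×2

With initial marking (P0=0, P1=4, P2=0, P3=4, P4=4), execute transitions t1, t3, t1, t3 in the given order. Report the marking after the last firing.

step 1: fire t1:  (P0=0, P1=4, P2=0, P3=4, P4=4) → (P0=2, P1=6, P2=1, P3=2, P4=2)
step 2: fire t3:  (P0=2, P1=6, P2=1, P3=2, P4=2) → (P0=2, P1=5, P2=0, P3=2, P4=4)
step 3: fire t1:  (P0=2, P1=5, P2=0, P3=2, P4=4) → (P0=4, P1=7, P2=1, P3=0, P4=2)
step 4: fire t3:  (P0=4, P1=7, P2=1, P3=0, P4=2) → (P0=4, P1=6, P2=0, P3=0, P4=4)

(P0=4, P1=6, P2=0, P3=0, P4=4)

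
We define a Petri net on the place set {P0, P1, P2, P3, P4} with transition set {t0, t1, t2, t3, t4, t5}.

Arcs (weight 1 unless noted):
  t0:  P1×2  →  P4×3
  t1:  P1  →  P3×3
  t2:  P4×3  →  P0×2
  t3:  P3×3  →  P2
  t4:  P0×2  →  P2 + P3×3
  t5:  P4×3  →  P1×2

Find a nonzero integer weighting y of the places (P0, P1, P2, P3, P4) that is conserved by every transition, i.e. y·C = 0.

Incidence matrix C (rows=places, cols=transitions):
       t0   t1   t2   t3   t4   t5
   P0   0    0    2    0   -2    0
   P1  -2   -1    0    0    0    2
   P2   0    0    0    1    1    0
   P3   0    3    0   -3    3    0
   P4   3    0   -3    0    0   -3

Candidate y = [3, 3, 3, 1, 2]; check y·C column-wise:
  col t0: 3·0 + 3·-2 + 3·0 + 1·0 + 2·3 = 0
  col t1: 3·0 + 3·-1 + 3·0 + 1·3 + 2·0 = 0
  col t2: 3·2 + 3·0 + 3·0 + 1·0 + 2·-3 = 0
  col t3: 3·0 + 3·0 + 3·1 + 1·-3 + 2·0 = 0
  col t4: 3·-2 + 3·0 + 3·1 + 1·3 + 2·0 = 0
  col t5: 3·0 + 3·2 + 3·0 + 1·0 + 2·-3 = 0

y = (P0:3, P1:3, P2:3, P3:1, P4:2)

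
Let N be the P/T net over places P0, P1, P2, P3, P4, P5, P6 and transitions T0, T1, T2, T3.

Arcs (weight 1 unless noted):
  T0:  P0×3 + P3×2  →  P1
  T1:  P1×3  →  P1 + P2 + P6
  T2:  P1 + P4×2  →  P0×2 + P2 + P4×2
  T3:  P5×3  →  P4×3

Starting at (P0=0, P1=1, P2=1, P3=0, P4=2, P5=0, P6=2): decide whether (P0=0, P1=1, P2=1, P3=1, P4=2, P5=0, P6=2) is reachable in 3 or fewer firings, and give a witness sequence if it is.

depth 0: 1 marking
depth 1: 2 markings reached so far
depth 2: 2 markings reached so far
(frontier empty at depth 2; search complete)
target is not among the 2 markings reachable within 3 steps

NO — not reachable within 3 firings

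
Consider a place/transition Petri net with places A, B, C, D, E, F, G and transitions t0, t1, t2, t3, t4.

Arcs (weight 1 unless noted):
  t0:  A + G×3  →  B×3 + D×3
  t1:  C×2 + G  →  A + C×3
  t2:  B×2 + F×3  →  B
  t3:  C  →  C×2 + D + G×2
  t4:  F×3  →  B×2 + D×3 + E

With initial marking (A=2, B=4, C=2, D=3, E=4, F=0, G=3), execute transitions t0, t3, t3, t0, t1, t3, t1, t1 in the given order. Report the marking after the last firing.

step 1: fire t0:  (A=2, B=4, C=2, D=3, E=4, F=0, G=3) → (A=1, B=7, C=2, D=6, E=4, F=0, G=0)
step 2: fire t3:  (A=1, B=7, C=2, D=6, E=4, F=0, G=0) → (A=1, B=7, C=3, D=7, E=4, F=0, G=2)
step 3: fire t3:  (A=1, B=7, C=3, D=7, E=4, F=0, G=2) → (A=1, B=7, C=4, D=8, E=4, F=0, G=4)
step 4: fire t0:  (A=1, B=7, C=4, D=8, E=4, F=0, G=4) → (A=0, B=10, C=4, D=11, E=4, F=0, G=1)
step 5: fire t1:  (A=0, B=10, C=4, D=11, E=4, F=0, G=1) → (A=1, B=10, C=5, D=11, E=4, F=0, G=0)
step 6: fire t3:  (A=1, B=10, C=5, D=11, E=4, F=0, G=0) → (A=1, B=10, C=6, D=12, E=4, F=0, G=2)
step 7: fire t1:  (A=1, B=10, C=6, D=12, E=4, F=0, G=2) → (A=2, B=10, C=7, D=12, E=4, F=0, G=1)
step 8: fire t1:  (A=2, B=10, C=7, D=12, E=4, F=0, G=1) → (A=3, B=10, C=8, D=12, E=4, F=0, G=0)

(A=3, B=10, C=8, D=12, E=4, F=0, G=0)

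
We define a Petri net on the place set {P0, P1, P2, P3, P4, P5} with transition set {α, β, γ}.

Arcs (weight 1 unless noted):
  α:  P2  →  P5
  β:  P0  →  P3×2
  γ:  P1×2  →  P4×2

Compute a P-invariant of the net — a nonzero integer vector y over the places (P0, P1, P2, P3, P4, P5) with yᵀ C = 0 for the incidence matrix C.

Incidence matrix C (rows=places, cols=transitions):
        α    β    γ
   P0   0   -1    0
   P1   0    0   -2
   P2  -1    0    0
   P3   0    2    0
   P4   0    0    2
   P5   1    0    0

Candidate y = [2, 0, 0, 1, 0, 0]; check y·C column-wise:
  col α: 2·0 + 0·-1 + 1·0 + 0·1 = 0
  col β: 2·-1 + 1·2 = 0
  col γ: 2·0 + 0·-2 + 1·0 + 0·2 = 0

y = (P0:2, P1:0, P2:0, P3:1, P4:0, P5:0)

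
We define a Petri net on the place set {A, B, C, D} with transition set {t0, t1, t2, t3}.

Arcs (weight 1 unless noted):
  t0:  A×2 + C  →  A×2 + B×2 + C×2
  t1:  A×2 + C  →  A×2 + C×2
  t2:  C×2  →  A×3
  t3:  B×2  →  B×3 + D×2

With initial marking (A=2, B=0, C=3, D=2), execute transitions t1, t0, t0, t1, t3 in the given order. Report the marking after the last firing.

(A=2, B=5, C=7, D=4)

step 1: fire t1:  (A=2, B=0, C=3, D=2) → (A=2, B=0, C=4, D=2)
step 2: fire t0:  (A=2, B=0, C=4, D=2) → (A=2, B=2, C=5, D=2)
step 3: fire t0:  (A=2, B=2, C=5, D=2) → (A=2, B=4, C=6, D=2)
step 4: fire t1:  (A=2, B=4, C=6, D=2) → (A=2, B=4, C=7, D=2)
step 5: fire t3:  (A=2, B=4, C=7, D=2) → (A=2, B=5, C=7, D=4)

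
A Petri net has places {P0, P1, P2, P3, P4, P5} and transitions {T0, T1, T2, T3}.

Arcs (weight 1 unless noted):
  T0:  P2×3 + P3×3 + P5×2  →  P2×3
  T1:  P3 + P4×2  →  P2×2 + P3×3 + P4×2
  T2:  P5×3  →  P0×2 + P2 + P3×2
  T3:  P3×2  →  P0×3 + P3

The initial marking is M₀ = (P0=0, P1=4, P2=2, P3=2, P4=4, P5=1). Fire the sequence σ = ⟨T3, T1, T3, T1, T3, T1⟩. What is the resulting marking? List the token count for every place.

step 1: fire T3:  (P0=0, P1=4, P2=2, P3=2, P4=4, P5=1) → (P0=3, P1=4, P2=2, P3=1, P4=4, P5=1)
step 2: fire T1:  (P0=3, P1=4, P2=2, P3=1, P4=4, P5=1) → (P0=3, P1=4, P2=4, P3=3, P4=4, P5=1)
step 3: fire T3:  (P0=3, P1=4, P2=4, P3=3, P4=4, P5=1) → (P0=6, P1=4, P2=4, P3=2, P4=4, P5=1)
step 4: fire T1:  (P0=6, P1=4, P2=4, P3=2, P4=4, P5=1) → (P0=6, P1=4, P2=6, P3=4, P4=4, P5=1)
step 5: fire T3:  (P0=6, P1=4, P2=6, P3=4, P4=4, P5=1) → (P0=9, P1=4, P2=6, P3=3, P4=4, P5=1)
step 6: fire T1:  (P0=9, P1=4, P2=6, P3=3, P4=4, P5=1) → (P0=9, P1=4, P2=8, P3=5, P4=4, P5=1)

(P0=9, P1=4, P2=8, P3=5, P4=4, P5=1)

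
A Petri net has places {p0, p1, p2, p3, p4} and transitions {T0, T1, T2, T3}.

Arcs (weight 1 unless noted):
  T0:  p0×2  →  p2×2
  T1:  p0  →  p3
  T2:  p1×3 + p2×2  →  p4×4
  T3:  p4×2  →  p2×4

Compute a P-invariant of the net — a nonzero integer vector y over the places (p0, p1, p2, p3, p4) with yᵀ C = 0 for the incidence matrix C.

Incidence matrix C (rows=places, cols=transitions):
       T0   T1   T2   T3
   p0  -2   -1    0    0
   p1   0    0   -3    0
   p2   2    0   -2    4
   p3   0    1    0    0
   p4   0    0    4   -2

Candidate y = [1, 2, 1, 1, 2]; check y·C column-wise:
  col T0: 1·-2 + 2·0 + 1·2 + 1·0 + 2·0 = 0
  col T1: 1·-1 + 2·0 + 1·0 + 1·1 + 2·0 = 0
  col T2: 1·0 + 2·-3 + 1·-2 + 1·0 + 2·4 = 0
  col T3: 1·0 + 2·0 + 1·4 + 1·0 + 2·-2 = 0

y = (p0:1, p1:2, p2:1, p3:1, p4:2)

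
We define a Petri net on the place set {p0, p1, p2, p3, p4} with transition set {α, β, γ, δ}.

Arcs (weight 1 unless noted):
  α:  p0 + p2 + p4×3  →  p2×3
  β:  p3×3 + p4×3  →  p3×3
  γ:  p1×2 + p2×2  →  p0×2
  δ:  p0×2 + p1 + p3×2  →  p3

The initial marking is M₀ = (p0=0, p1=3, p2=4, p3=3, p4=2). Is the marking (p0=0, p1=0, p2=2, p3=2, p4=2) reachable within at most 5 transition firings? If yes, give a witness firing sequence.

step 1: fire γ:  (p0=0, p1=3, p2=4, p3=3, p4=2) → (p0=2, p1=1, p2=2, p3=3, p4=2)
step 2: fire δ:  (p0=2, p1=1, p2=2, p3=3, p4=2) → (p0=0, p1=0, p2=2, p3=2, p4=2)

YES — reachable via ⟨γ, δ⟩ (2 firings)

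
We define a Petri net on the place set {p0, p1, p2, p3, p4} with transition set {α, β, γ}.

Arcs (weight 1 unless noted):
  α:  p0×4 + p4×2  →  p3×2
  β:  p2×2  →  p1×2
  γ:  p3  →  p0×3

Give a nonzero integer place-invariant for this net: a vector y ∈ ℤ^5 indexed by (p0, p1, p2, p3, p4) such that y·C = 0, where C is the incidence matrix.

y = (p0:0, p1:1, p2:1, p3:0, p4:0)

Incidence matrix C (rows=places, cols=transitions):
        α    β    γ
   p0  -4    0    3
   p1   0    2    0
   p2   0   -2    0
   p3   2    0   -1
   p4  -2    0    0

Candidate y = [0, 1, 1, 0, 0]; check y·C column-wise:
  col α: 0·-4 + 1·0 + 1·0 + 0·2 + 0·-2 = 0
  col β: 1·2 + 1·-2 = 0
  col γ: 0·3 + 1·0 + 1·0 + 0·-1 = 0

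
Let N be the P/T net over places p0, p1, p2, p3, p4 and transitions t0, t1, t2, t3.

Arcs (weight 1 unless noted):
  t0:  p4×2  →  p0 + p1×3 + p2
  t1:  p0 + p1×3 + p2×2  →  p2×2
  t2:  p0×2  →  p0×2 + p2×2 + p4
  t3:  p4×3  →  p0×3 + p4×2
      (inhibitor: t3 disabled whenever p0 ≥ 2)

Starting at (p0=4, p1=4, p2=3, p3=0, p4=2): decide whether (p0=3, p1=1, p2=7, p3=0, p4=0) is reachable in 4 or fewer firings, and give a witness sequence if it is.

NO — not reachable within 4 firings

depth 0: 1 marking
depth 1: 4 markings reached so far
depth 2: 8 markings reached so far
depth 3: 13 markings reached so far
depth 4: 19 markings reached so far
target is not among the 19 markings reachable within 4 steps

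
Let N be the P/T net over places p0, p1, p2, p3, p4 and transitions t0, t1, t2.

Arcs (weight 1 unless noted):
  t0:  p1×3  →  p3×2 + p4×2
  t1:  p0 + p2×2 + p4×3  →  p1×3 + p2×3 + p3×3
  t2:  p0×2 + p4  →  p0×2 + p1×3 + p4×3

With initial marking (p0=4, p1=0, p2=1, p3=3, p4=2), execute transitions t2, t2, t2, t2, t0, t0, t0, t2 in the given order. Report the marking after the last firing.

step 1: fire t2:  (p0=4, p1=0, p2=1, p3=3, p4=2) → (p0=4, p1=3, p2=1, p3=3, p4=4)
step 2: fire t2:  (p0=4, p1=3, p2=1, p3=3, p4=4) → (p0=4, p1=6, p2=1, p3=3, p4=6)
step 3: fire t2:  (p0=4, p1=6, p2=1, p3=3, p4=6) → (p0=4, p1=9, p2=1, p3=3, p4=8)
step 4: fire t2:  (p0=4, p1=9, p2=1, p3=3, p4=8) → (p0=4, p1=12, p2=1, p3=3, p4=10)
step 5: fire t0:  (p0=4, p1=12, p2=1, p3=3, p4=10) → (p0=4, p1=9, p2=1, p3=5, p4=12)
step 6: fire t0:  (p0=4, p1=9, p2=1, p3=5, p4=12) → (p0=4, p1=6, p2=1, p3=7, p4=14)
step 7: fire t0:  (p0=4, p1=6, p2=1, p3=7, p4=14) → (p0=4, p1=3, p2=1, p3=9, p4=16)
step 8: fire t2:  (p0=4, p1=3, p2=1, p3=9, p4=16) → (p0=4, p1=6, p2=1, p3=9, p4=18)

(p0=4, p1=6, p2=1, p3=9, p4=18)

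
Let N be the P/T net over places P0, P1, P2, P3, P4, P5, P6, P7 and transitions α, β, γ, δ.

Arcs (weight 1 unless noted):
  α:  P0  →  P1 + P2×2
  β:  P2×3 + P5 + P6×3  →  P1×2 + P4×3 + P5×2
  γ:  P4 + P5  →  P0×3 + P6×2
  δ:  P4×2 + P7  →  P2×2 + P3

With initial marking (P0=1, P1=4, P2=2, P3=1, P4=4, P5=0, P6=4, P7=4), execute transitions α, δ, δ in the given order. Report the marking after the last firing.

step 1: fire α:  (P0=1, P1=4, P2=2, P3=1, P4=4, P5=0, P6=4, P7=4) → (P0=0, P1=5, P2=4, P3=1, P4=4, P5=0, P6=4, P7=4)
step 2: fire δ:  (P0=0, P1=5, P2=4, P3=1, P4=4, P5=0, P6=4, P7=4) → (P0=0, P1=5, P2=6, P3=2, P4=2, P5=0, P6=4, P7=3)
step 3: fire δ:  (P0=0, P1=5, P2=6, P3=2, P4=2, P5=0, P6=4, P7=3) → (P0=0, P1=5, P2=8, P3=3, P4=0, P5=0, P6=4, P7=2)

(P0=0, P1=5, P2=8, P3=3, P4=0, P5=0, P6=4, P7=2)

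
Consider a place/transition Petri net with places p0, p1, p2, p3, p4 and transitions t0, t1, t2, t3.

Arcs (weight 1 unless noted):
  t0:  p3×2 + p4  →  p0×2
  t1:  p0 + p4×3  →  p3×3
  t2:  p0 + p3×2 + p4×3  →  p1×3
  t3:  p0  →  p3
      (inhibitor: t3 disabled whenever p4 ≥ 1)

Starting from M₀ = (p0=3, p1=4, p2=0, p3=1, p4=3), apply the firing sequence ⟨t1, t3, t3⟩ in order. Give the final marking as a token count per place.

step 1: fire t1:  (p0=3, p1=4, p2=0, p3=1, p4=3) → (p0=2, p1=4, p2=0, p3=4, p4=0)
step 2: fire t3:  (p0=2, p1=4, p2=0, p3=4, p4=0) → (p0=1, p1=4, p2=0, p3=5, p4=0)
step 3: fire t3:  (p0=1, p1=4, p2=0, p3=5, p4=0) → (p0=0, p1=4, p2=0, p3=6, p4=0)

(p0=0, p1=4, p2=0, p3=6, p4=0)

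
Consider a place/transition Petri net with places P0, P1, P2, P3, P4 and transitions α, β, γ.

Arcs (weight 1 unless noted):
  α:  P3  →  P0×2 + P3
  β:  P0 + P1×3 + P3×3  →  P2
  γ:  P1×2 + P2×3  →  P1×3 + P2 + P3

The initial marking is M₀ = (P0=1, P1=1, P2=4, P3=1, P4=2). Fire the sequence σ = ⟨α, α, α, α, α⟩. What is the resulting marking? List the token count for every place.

(P0=11, P1=1, P2=4, P3=1, P4=2)

step 1: fire α:  (P0=1, P1=1, P2=4, P3=1, P4=2) → (P0=3, P1=1, P2=4, P3=1, P4=2)
step 2: fire α:  (P0=3, P1=1, P2=4, P3=1, P4=2) → (P0=5, P1=1, P2=4, P3=1, P4=2)
step 3: fire α:  (P0=5, P1=1, P2=4, P3=1, P4=2) → (P0=7, P1=1, P2=4, P3=1, P4=2)
step 4: fire α:  (P0=7, P1=1, P2=4, P3=1, P4=2) → (P0=9, P1=1, P2=4, P3=1, P4=2)
step 5: fire α:  (P0=9, P1=1, P2=4, P3=1, P4=2) → (P0=11, P1=1, P2=4, P3=1, P4=2)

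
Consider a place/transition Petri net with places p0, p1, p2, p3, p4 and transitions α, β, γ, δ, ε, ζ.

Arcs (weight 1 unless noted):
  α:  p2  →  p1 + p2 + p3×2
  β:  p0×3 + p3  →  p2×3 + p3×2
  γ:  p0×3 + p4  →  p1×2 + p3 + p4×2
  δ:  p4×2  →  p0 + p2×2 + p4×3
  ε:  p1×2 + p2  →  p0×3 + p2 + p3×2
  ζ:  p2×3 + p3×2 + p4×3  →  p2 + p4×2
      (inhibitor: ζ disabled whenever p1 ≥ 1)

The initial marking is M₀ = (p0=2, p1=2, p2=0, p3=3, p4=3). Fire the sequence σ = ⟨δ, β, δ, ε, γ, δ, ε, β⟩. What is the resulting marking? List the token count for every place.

(p0=2, p1=0, p2=12, p3=10, p4=7)

step 1: fire δ:  (p0=2, p1=2, p2=0, p3=3, p4=3) → (p0=3, p1=2, p2=2, p3=3, p4=4)
step 2: fire β:  (p0=3, p1=2, p2=2, p3=3, p4=4) → (p0=0, p1=2, p2=5, p3=4, p4=4)
step 3: fire δ:  (p0=0, p1=2, p2=5, p3=4, p4=4) → (p0=1, p1=2, p2=7, p3=4, p4=5)
step 4: fire ε:  (p0=1, p1=2, p2=7, p3=4, p4=5) → (p0=4, p1=0, p2=7, p3=6, p4=5)
step 5: fire γ:  (p0=4, p1=0, p2=7, p3=6, p4=5) → (p0=1, p1=2, p2=7, p3=7, p4=6)
step 6: fire δ:  (p0=1, p1=2, p2=7, p3=7, p4=6) → (p0=2, p1=2, p2=9, p3=7, p4=7)
step 7: fire ε:  (p0=2, p1=2, p2=9, p3=7, p4=7) → (p0=5, p1=0, p2=9, p3=9, p4=7)
step 8: fire β:  (p0=5, p1=0, p2=9, p3=9, p4=7) → (p0=2, p1=0, p2=12, p3=10, p4=7)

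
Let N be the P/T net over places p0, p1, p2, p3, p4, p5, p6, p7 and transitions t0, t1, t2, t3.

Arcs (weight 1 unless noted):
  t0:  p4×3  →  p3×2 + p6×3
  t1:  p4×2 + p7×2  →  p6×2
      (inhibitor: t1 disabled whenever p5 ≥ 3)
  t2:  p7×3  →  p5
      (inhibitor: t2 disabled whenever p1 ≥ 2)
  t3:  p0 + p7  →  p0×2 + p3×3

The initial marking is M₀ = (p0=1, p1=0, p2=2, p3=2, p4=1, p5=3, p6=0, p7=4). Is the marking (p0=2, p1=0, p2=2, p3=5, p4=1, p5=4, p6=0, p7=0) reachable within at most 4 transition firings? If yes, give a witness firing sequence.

step 1: fire t2:  (p0=1, p1=0, p2=2, p3=2, p4=1, p5=3, p6=0, p7=4) → (p0=1, p1=0, p2=2, p3=2, p4=1, p5=4, p6=0, p7=1)
step 2: fire t3:  (p0=1, p1=0, p2=2, p3=2, p4=1, p5=4, p6=0, p7=1) → (p0=2, p1=0, p2=2, p3=5, p4=1, p5=4, p6=0, p7=0)

YES — reachable via ⟨t2, t3⟩ (2 firings)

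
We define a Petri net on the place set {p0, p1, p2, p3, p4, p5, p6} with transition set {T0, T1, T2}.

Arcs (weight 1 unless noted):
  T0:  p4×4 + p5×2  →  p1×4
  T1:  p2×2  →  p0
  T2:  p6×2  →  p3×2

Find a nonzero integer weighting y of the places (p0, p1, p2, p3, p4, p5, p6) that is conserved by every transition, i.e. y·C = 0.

y = (p0:2, p1:0, p2:1, p3:0, p4:0, p5:0, p6:0)

Incidence matrix C (rows=places, cols=transitions):
       T0   T1   T2
   p0   0    1    0
   p1   4    0    0
   p2   0   -2    0
   p3   0    0    2
   p4  -4    0    0
   p5  -2    0    0
   p6   0    0   -2

Candidate y = [2, 0, 1, 0, 0, 0, 0]; check y·C column-wise:
  col T0: 2·0 + 0·4 + 1·0 + 0·-4 + 0·-2 = 0
  col T1: 2·1 + 1·-2 = 0
  col T2: 2·0 + 1·0 + 0·2 + 0·-2 = 0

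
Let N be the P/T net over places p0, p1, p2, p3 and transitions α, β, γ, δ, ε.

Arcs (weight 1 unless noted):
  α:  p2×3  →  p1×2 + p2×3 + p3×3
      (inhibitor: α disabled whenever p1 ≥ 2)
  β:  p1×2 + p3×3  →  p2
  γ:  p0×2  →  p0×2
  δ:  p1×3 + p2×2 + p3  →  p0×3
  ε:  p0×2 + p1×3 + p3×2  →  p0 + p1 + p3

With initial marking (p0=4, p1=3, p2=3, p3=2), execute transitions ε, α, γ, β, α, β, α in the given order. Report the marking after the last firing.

step 1: fire ε:  (p0=4, p1=3, p2=3, p3=2) → (p0=3, p1=1, p2=3, p3=1)
step 2: fire α:  (p0=3, p1=1, p2=3, p3=1) → (p0=3, p1=3, p2=3, p3=4)
step 3: fire γ:  (p0=3, p1=3, p2=3, p3=4) → (p0=3, p1=3, p2=3, p3=4)
step 4: fire β:  (p0=3, p1=3, p2=3, p3=4) → (p0=3, p1=1, p2=4, p3=1)
step 5: fire α:  (p0=3, p1=1, p2=4, p3=1) → (p0=3, p1=3, p2=4, p3=4)
step 6: fire β:  (p0=3, p1=3, p2=4, p3=4) → (p0=3, p1=1, p2=5, p3=1)
step 7: fire α:  (p0=3, p1=1, p2=5, p3=1) → (p0=3, p1=3, p2=5, p3=4)

(p0=3, p1=3, p2=5, p3=4)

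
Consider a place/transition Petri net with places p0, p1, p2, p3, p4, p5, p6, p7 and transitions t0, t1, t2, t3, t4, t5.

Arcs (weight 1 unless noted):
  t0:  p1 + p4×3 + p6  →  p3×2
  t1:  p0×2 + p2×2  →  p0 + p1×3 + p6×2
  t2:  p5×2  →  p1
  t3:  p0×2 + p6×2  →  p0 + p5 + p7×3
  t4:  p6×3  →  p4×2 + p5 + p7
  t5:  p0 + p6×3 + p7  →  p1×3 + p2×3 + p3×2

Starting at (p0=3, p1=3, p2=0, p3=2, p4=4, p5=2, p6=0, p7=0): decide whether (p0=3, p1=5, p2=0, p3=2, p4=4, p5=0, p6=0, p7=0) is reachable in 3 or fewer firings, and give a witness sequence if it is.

depth 0: 1 marking
depth 1: 2 markings reached so far
depth 2: 2 markings reached so far
(frontier empty at depth 2; search complete)
target is not among the 2 markings reachable within 3 steps

NO — not reachable within 3 firings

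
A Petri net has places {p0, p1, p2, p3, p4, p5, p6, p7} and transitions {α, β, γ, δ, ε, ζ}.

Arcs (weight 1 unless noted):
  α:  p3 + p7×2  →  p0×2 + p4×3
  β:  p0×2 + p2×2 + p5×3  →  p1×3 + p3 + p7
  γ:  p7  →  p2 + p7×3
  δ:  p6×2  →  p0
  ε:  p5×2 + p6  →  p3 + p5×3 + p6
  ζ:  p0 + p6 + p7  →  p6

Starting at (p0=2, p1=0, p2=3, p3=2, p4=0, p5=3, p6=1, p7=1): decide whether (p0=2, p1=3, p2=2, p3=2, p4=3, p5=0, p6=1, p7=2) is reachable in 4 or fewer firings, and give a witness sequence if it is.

step 1: fire β:  (p0=2, p1=0, p2=3, p3=2, p4=0, p5=3, p6=1, p7=1) → (p0=0, p1=3, p2=1, p3=3, p4=0, p5=0, p6=1, p7=2)
step 2: fire γ:  (p0=0, p1=3, p2=1, p3=3, p4=0, p5=0, p6=1, p7=2) → (p0=0, p1=3, p2=2, p3=3, p4=0, p5=0, p6=1, p7=4)
step 3: fire α:  (p0=0, p1=3, p2=2, p3=3, p4=0, p5=0, p6=1, p7=4) → (p0=2, p1=3, p2=2, p3=2, p4=3, p5=0, p6=1, p7=2)

YES — reachable via ⟨β, γ, α⟩ (3 firings)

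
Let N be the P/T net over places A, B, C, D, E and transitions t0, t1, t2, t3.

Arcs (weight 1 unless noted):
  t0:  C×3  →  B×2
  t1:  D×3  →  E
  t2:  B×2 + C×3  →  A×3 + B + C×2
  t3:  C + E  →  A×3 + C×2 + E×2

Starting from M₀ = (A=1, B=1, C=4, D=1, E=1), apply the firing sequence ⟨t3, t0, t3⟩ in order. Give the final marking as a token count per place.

step 1: fire t3:  (A=1, B=1, C=4, D=1, E=1) → (A=4, B=1, C=5, D=1, E=2)
step 2: fire t0:  (A=4, B=1, C=5, D=1, E=2) → (A=4, B=3, C=2, D=1, E=2)
step 3: fire t3:  (A=4, B=3, C=2, D=1, E=2) → (A=7, B=3, C=3, D=1, E=3)

(A=7, B=3, C=3, D=1, E=3)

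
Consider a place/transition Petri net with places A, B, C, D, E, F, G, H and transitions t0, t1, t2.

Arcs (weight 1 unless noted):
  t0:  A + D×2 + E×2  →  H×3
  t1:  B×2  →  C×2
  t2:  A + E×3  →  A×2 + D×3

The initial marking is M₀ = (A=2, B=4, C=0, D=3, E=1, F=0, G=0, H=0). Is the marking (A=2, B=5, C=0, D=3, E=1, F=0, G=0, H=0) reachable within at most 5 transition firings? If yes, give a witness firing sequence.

NO — not reachable within 5 firings

depth 0: 1 marking
depth 1: 2 markings reached so far
depth 2: 3 markings reached so far
depth 3: 3 markings reached so far
(frontier empty at depth 3; search complete)
target is not among the 3 markings reachable within 5 steps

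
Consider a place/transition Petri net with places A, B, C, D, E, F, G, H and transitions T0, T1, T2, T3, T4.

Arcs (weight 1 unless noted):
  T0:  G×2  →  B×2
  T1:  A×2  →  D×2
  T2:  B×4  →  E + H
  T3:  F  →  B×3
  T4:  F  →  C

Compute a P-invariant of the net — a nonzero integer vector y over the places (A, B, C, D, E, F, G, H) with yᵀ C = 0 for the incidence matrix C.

Incidence matrix C (rows=places, cols=transitions):
       T0   T1   T2   T3   T4
    A   0   -2    0    0    0
    B   2    0   -4    3    0
    C   0    0    0    0    1
    D   0    2    0    0    0
    E   0    0    1    0    0
    F   0    0    0   -1   -1
    G  -2    0    0    0    0
    H   0    0    1    0    0

Candidate y = [1, 0, 0, 1, 0, 0, 0, 0]; check y·C column-wise:
  col T0: 1·0 + 0·2 + 1·0 + 0·-2 = 0
  col T1: 1·-2 + 1·2 = 0
  col T2: 1·0 + 0·-4 + 1·0 + 0·1 + 0·1 = 0
  col T3: 1·0 + 0·3 + 1·0 + 0·-1 = 0
  col T4: 1·0 + 0·1 + 1·0 + 0·-1 = 0

y = (A:1, B:0, C:0, D:1, E:0, F:0, G:0, H:0)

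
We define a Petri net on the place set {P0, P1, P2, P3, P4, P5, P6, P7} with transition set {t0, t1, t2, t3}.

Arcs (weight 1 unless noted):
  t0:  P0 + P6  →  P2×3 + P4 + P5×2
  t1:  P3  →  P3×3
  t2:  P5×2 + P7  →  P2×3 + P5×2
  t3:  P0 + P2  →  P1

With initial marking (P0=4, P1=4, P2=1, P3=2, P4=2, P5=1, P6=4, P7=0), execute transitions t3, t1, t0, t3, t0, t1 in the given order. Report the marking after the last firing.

step 1: fire t3:  (P0=4, P1=4, P2=1, P3=2, P4=2, P5=1, P6=4, P7=0) → (P0=3, P1=5, P2=0, P3=2, P4=2, P5=1, P6=4, P7=0)
step 2: fire t1:  (P0=3, P1=5, P2=0, P3=2, P4=2, P5=1, P6=4, P7=0) → (P0=3, P1=5, P2=0, P3=4, P4=2, P5=1, P6=4, P7=0)
step 3: fire t0:  (P0=3, P1=5, P2=0, P3=4, P4=2, P5=1, P6=4, P7=0) → (P0=2, P1=5, P2=3, P3=4, P4=3, P5=3, P6=3, P7=0)
step 4: fire t3:  (P0=2, P1=5, P2=3, P3=4, P4=3, P5=3, P6=3, P7=0) → (P0=1, P1=6, P2=2, P3=4, P4=3, P5=3, P6=3, P7=0)
step 5: fire t0:  (P0=1, P1=6, P2=2, P3=4, P4=3, P5=3, P6=3, P7=0) → (P0=0, P1=6, P2=5, P3=4, P4=4, P5=5, P6=2, P7=0)
step 6: fire t1:  (P0=0, P1=6, P2=5, P3=4, P4=4, P5=5, P6=2, P7=0) → (P0=0, P1=6, P2=5, P3=6, P4=4, P5=5, P6=2, P7=0)

(P0=0, P1=6, P2=5, P3=6, P4=4, P5=5, P6=2, P7=0)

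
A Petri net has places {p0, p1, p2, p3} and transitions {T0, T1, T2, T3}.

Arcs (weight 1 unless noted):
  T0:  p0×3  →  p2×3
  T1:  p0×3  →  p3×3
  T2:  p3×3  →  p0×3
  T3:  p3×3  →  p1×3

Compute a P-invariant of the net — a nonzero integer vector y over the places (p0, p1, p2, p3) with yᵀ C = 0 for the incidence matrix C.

Incidence matrix C (rows=places, cols=transitions):
       T0   T1   T2   T3
   p0  -3   -3    3    0
   p1   0    0    0    3
   p2   3    0    0    0
   p3   0    3   -3   -3

Candidate y = [1, 1, 1, 1]; check y·C column-wise:
  col T0: 1·-3 + 1·0 + 1·3 + 1·0 = 0
  col T1: 1·-3 + 1·0 + 1·0 + 1·3 = 0
  col T2: 1·3 + 1·0 + 1·0 + 1·-3 = 0
  col T3: 1·0 + 1·3 + 1·0 + 1·-3 = 0

y = (p0:1, p1:1, p2:1, p3:1)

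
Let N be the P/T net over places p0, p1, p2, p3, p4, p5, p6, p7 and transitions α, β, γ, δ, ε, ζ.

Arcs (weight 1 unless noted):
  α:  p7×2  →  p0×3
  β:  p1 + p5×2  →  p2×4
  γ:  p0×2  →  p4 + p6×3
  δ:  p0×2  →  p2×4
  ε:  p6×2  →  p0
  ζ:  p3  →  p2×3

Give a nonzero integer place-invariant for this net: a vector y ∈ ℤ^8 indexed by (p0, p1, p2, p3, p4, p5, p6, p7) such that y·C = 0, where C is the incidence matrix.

y = (p0:0, p1:2, p2:0, p3:0, p4:0, p5:-1, p6:0, p7:0)

Incidence matrix C (rows=places, cols=transitions):
        α    β    γ    δ    ε    ζ
   p0   3    0   -2   -2    1    0
   p1   0   -1    0    0    0    0
   p2   0    4    0    4    0    3
   p3   0    0    0    0    0   -1
   p4   0    0    1    0    0    0
   p5   0   -2    0    0    0    0
   p6   0    0    3    0   -2    0
   p7  -2    0    0    0    0    0

Candidate y = [0, 2, 0, 0, 0, -1, 0, 0]; check y·C column-wise:
  col α: 0·3 + 2·0 + -1·0 + 0·-2 = 0
  col β: 2·-1 + 0·4 + -1·-2 = 0
  col γ: 0·-2 + 2·0 + 0·1 + -1·0 + 0·3 = 0
  col δ: 0·-2 + 2·0 + 0·4 + -1·0 = 0
  col ε: 0·1 + 2·0 + -1·0 + 0·-2 = 0
  col ζ: 2·0 + 0·3 + 0·-1 + -1·0 = 0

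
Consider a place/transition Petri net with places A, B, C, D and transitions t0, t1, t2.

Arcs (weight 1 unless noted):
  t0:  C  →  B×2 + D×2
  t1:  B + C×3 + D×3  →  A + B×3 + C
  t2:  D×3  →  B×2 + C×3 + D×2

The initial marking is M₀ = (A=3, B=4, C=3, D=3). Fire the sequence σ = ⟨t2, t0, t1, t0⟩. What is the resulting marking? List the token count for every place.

(A=4, B=12, C=2, D=3)

step 1: fire t2:  (A=3, B=4, C=3, D=3) → (A=3, B=6, C=6, D=2)
step 2: fire t0:  (A=3, B=6, C=6, D=2) → (A=3, B=8, C=5, D=4)
step 3: fire t1:  (A=3, B=8, C=5, D=4) → (A=4, B=10, C=3, D=1)
step 4: fire t0:  (A=4, B=10, C=3, D=1) → (A=4, B=12, C=2, D=3)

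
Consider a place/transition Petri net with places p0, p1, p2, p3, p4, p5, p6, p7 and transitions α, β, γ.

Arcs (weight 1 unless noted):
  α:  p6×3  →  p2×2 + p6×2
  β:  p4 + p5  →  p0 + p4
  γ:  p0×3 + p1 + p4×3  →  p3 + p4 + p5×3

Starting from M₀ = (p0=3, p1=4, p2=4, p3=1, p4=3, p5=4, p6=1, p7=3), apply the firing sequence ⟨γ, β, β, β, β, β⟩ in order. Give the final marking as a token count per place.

step 1: fire γ:  (p0=3, p1=4, p2=4, p3=1, p4=3, p5=4, p6=1, p7=3) → (p0=0, p1=3, p2=4, p3=2, p4=1, p5=7, p6=1, p7=3)
step 2: fire β:  (p0=0, p1=3, p2=4, p3=2, p4=1, p5=7, p6=1, p7=3) → (p0=1, p1=3, p2=4, p3=2, p4=1, p5=6, p6=1, p7=3)
step 3: fire β:  (p0=1, p1=3, p2=4, p3=2, p4=1, p5=6, p6=1, p7=3) → (p0=2, p1=3, p2=4, p3=2, p4=1, p5=5, p6=1, p7=3)
step 4: fire β:  (p0=2, p1=3, p2=4, p3=2, p4=1, p5=5, p6=1, p7=3) → (p0=3, p1=3, p2=4, p3=2, p4=1, p5=4, p6=1, p7=3)
step 5: fire β:  (p0=3, p1=3, p2=4, p3=2, p4=1, p5=4, p6=1, p7=3) → (p0=4, p1=3, p2=4, p3=2, p4=1, p5=3, p6=1, p7=3)
step 6: fire β:  (p0=4, p1=3, p2=4, p3=2, p4=1, p5=3, p6=1, p7=3) → (p0=5, p1=3, p2=4, p3=2, p4=1, p5=2, p6=1, p7=3)

(p0=5, p1=3, p2=4, p3=2, p4=1, p5=2, p6=1, p7=3)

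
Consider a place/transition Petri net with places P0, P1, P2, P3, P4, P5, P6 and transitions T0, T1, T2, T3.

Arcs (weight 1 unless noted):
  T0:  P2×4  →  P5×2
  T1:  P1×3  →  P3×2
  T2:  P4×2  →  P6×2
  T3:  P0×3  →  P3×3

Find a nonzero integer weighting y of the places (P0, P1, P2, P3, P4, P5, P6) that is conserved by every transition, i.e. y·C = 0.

Incidence matrix C (rows=places, cols=transitions):
       T0   T1   T2   T3
   P0   0    0    0   -3
   P1   0   -3    0    0
   P2  -4    0    0    0
   P3   0    2    0    3
   P4   0    0   -2    0
   P5   2    0    0    0
   P6   0    0    2    0

Candidate y = [3, 2, 0, 3, 0, 0, 0]; check y·C column-wise:
  col T0: 3·0 + 2·0 + 0·-4 + 3·0 + 0·2 = 0
  col T1: 3·0 + 2·-3 + 3·2 = 0
  col T2: 3·0 + 2·0 + 3·0 + 0·-2 + 0·2 = 0
  col T3: 3·-3 + 2·0 + 3·3 = 0

y = (P0:3, P1:2, P2:0, P3:3, P4:0, P5:0, P6:0)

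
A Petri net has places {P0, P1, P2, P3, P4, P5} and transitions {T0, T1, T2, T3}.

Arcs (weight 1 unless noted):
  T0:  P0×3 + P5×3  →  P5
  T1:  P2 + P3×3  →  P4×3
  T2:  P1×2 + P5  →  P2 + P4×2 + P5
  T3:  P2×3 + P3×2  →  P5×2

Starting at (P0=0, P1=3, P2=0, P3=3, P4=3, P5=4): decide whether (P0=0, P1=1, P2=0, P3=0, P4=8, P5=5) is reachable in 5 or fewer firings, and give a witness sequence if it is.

NO — not reachable within 5 firings

depth 0: 1 marking
depth 1: 2 markings reached so far
depth 2: 3 markings reached so far
depth 3: 3 markings reached so far
(frontier empty at depth 3; search complete)
target is not among the 3 markings reachable within 5 steps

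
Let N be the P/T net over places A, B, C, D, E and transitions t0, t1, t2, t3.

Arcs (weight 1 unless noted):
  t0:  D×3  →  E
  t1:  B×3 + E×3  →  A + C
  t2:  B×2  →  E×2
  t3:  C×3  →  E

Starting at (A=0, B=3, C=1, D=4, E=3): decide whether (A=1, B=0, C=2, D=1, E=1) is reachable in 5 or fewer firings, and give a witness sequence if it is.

YES — reachable via ⟨t0, t1⟩ (2 firings)

step 1: fire t0:  (A=0, B=3, C=1, D=4, E=3) → (A=0, B=3, C=1, D=1, E=4)
step 2: fire t1:  (A=0, B=3, C=1, D=1, E=4) → (A=1, B=0, C=2, D=1, E=1)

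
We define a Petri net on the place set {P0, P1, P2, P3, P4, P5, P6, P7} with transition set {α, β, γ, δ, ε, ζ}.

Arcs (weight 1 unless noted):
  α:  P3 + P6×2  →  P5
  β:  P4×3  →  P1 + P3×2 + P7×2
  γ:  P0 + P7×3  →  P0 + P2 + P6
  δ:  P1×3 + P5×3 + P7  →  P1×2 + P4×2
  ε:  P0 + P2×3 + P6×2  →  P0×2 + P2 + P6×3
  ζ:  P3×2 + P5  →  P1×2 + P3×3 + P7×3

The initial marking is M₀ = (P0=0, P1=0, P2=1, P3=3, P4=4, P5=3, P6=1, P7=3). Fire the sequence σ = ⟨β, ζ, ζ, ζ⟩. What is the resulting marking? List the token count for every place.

step 1: fire β:  (P0=0, P1=0, P2=1, P3=3, P4=4, P5=3, P6=1, P7=3) → (P0=0, P1=1, P2=1, P3=5, P4=1, P5=3, P6=1, P7=5)
step 2: fire ζ:  (P0=0, P1=1, P2=1, P3=5, P4=1, P5=3, P6=1, P7=5) → (P0=0, P1=3, P2=1, P3=6, P4=1, P5=2, P6=1, P7=8)
step 3: fire ζ:  (P0=0, P1=3, P2=1, P3=6, P4=1, P5=2, P6=1, P7=8) → (P0=0, P1=5, P2=1, P3=7, P4=1, P5=1, P6=1, P7=11)
step 4: fire ζ:  (P0=0, P1=5, P2=1, P3=7, P4=1, P5=1, P6=1, P7=11) → (P0=0, P1=7, P2=1, P3=8, P4=1, P5=0, P6=1, P7=14)

(P0=0, P1=7, P2=1, P3=8, P4=1, P5=0, P6=1, P7=14)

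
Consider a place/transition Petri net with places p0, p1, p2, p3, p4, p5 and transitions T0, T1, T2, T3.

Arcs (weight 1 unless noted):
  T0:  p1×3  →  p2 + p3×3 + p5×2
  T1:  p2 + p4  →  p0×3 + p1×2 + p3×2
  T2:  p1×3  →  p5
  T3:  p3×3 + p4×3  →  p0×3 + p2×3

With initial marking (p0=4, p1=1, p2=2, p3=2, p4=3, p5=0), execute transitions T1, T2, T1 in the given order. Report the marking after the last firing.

(p0=10, p1=2, p2=0, p3=6, p4=1, p5=1)

step 1: fire T1:  (p0=4, p1=1, p2=2, p3=2, p4=3, p5=0) → (p0=7, p1=3, p2=1, p3=4, p4=2, p5=0)
step 2: fire T2:  (p0=7, p1=3, p2=1, p3=4, p4=2, p5=0) → (p0=7, p1=0, p2=1, p3=4, p4=2, p5=1)
step 3: fire T1:  (p0=7, p1=0, p2=1, p3=4, p4=2, p5=1) → (p0=10, p1=2, p2=0, p3=6, p4=1, p5=1)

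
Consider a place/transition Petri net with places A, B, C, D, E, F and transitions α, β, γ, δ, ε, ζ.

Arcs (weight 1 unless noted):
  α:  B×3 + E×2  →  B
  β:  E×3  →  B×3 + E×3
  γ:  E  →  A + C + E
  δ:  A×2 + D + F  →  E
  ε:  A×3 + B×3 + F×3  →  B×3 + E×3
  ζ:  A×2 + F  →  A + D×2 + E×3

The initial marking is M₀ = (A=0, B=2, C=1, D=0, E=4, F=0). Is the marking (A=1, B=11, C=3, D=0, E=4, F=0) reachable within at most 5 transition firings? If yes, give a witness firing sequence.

depth 0: 1 marking
depth 1: 3 markings reached so far
depth 2: 7 markings reached so far
depth 3: 14 markings reached so far
depth 4: 24 markings reached so far
depth 5: 37 markings reached so far
target is not among the 37 markings reachable within 5 steps

NO — not reachable within 5 firings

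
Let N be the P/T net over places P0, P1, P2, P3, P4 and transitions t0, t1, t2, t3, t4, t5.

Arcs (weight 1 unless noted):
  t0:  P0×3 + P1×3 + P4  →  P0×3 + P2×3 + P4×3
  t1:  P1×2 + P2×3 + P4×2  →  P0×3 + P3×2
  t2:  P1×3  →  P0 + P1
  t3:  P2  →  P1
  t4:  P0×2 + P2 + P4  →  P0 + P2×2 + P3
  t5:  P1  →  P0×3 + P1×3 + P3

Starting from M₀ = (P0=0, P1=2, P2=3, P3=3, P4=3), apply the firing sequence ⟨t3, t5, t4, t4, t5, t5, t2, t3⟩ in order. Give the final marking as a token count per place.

(P0=8, P1=8, P2=3, P3=8, P4=1)

step 1: fire t3:  (P0=0, P1=2, P2=3, P3=3, P4=3) → (P0=0, P1=3, P2=2, P3=3, P4=3)
step 2: fire t5:  (P0=0, P1=3, P2=2, P3=3, P4=3) → (P0=3, P1=5, P2=2, P3=4, P4=3)
step 3: fire t4:  (P0=3, P1=5, P2=2, P3=4, P4=3) → (P0=2, P1=5, P2=3, P3=5, P4=2)
step 4: fire t4:  (P0=2, P1=5, P2=3, P3=5, P4=2) → (P0=1, P1=5, P2=4, P3=6, P4=1)
step 5: fire t5:  (P0=1, P1=5, P2=4, P3=6, P4=1) → (P0=4, P1=7, P2=4, P3=7, P4=1)
step 6: fire t5:  (P0=4, P1=7, P2=4, P3=7, P4=1) → (P0=7, P1=9, P2=4, P3=8, P4=1)
step 7: fire t2:  (P0=7, P1=9, P2=4, P3=8, P4=1) → (P0=8, P1=7, P2=4, P3=8, P4=1)
step 8: fire t3:  (P0=8, P1=7, P2=4, P3=8, P4=1) → (P0=8, P1=8, P2=3, P3=8, P4=1)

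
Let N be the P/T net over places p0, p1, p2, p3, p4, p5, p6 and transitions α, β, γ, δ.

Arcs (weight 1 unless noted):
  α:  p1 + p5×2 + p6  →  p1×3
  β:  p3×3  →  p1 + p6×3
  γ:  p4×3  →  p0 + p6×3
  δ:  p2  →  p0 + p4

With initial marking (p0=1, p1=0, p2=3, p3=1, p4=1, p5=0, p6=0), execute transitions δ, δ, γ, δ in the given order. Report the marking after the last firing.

step 1: fire δ:  (p0=1, p1=0, p2=3, p3=1, p4=1, p5=0, p6=0) → (p0=2, p1=0, p2=2, p3=1, p4=2, p5=0, p6=0)
step 2: fire δ:  (p0=2, p1=0, p2=2, p3=1, p4=2, p5=0, p6=0) → (p0=3, p1=0, p2=1, p3=1, p4=3, p5=0, p6=0)
step 3: fire γ:  (p0=3, p1=0, p2=1, p3=1, p4=3, p5=0, p6=0) → (p0=4, p1=0, p2=1, p3=1, p4=0, p5=0, p6=3)
step 4: fire δ:  (p0=4, p1=0, p2=1, p3=1, p4=0, p5=0, p6=3) → (p0=5, p1=0, p2=0, p3=1, p4=1, p5=0, p6=3)

(p0=5, p1=0, p2=0, p3=1, p4=1, p5=0, p6=3)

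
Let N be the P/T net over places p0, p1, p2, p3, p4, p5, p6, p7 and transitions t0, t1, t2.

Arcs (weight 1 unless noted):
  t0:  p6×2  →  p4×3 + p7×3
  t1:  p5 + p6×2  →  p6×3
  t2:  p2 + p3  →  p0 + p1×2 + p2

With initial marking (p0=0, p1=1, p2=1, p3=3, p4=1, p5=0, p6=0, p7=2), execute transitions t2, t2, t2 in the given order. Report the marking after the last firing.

step 1: fire t2:  (p0=0, p1=1, p2=1, p3=3, p4=1, p5=0, p6=0, p7=2) → (p0=1, p1=3, p2=1, p3=2, p4=1, p5=0, p6=0, p7=2)
step 2: fire t2:  (p0=1, p1=3, p2=1, p3=2, p4=1, p5=0, p6=0, p7=2) → (p0=2, p1=5, p2=1, p3=1, p4=1, p5=0, p6=0, p7=2)
step 3: fire t2:  (p0=2, p1=5, p2=1, p3=1, p4=1, p5=0, p6=0, p7=2) → (p0=3, p1=7, p2=1, p3=0, p4=1, p5=0, p6=0, p7=2)

(p0=3, p1=7, p2=1, p3=0, p4=1, p5=0, p6=0, p7=2)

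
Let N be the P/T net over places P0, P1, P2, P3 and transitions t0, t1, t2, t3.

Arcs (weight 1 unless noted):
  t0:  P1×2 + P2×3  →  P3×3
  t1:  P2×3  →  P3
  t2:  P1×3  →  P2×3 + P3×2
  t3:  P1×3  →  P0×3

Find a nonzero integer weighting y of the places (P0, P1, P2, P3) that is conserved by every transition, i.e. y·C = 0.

y = (P0:3, P1:3, P2:1, P3:3)

Incidence matrix C (rows=places, cols=transitions):
       t0   t1   t2   t3
   P0   0    0    0    3
   P1  -2    0   -3   -3
   P2  -3   -3    3    0
   P3   3    1    2    0

Candidate y = [3, 3, 1, 3]; check y·C column-wise:
  col t0: 3·0 + 3·-2 + 1·-3 + 3·3 = 0
  col t1: 3·0 + 3·0 + 1·-3 + 3·1 = 0
  col t2: 3·0 + 3·-3 + 1·3 + 3·2 = 0
  col t3: 3·3 + 3·-3 + 1·0 + 3·0 = 0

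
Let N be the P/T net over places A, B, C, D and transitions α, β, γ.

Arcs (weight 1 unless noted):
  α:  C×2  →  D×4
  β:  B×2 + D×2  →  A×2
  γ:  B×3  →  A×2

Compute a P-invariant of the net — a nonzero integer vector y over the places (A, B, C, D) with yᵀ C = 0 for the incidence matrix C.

y = (A:3, B:2, C:2, D:1)

Incidence matrix C (rows=places, cols=transitions):
        α    β    γ
    A   0    2    2
    B   0   -2   -3
    C  -2    0    0
    D   4   -2    0

Candidate y = [3, 2, 2, 1]; check y·C column-wise:
  col α: 3·0 + 2·0 + 2·-2 + 1·4 = 0
  col β: 3·2 + 2·-2 + 2·0 + 1·-2 = 0
  col γ: 3·2 + 2·-3 + 2·0 + 1·0 = 0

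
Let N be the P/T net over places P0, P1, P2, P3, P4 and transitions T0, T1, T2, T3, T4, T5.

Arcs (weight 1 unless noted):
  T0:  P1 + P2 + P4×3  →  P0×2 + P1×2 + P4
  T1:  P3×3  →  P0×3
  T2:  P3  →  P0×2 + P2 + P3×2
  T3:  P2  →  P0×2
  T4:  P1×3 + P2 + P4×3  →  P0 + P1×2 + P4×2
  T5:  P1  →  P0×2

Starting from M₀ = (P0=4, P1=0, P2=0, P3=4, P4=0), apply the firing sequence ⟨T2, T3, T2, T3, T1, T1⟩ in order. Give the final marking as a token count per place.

step 1: fire T2:  (P0=4, P1=0, P2=0, P3=4, P4=0) → (P0=6, P1=0, P2=1, P3=5, P4=0)
step 2: fire T3:  (P0=6, P1=0, P2=1, P3=5, P4=0) → (P0=8, P1=0, P2=0, P3=5, P4=0)
step 3: fire T2:  (P0=8, P1=0, P2=0, P3=5, P4=0) → (P0=10, P1=0, P2=1, P3=6, P4=0)
step 4: fire T3:  (P0=10, P1=0, P2=1, P3=6, P4=0) → (P0=12, P1=0, P2=0, P3=6, P4=0)
step 5: fire T1:  (P0=12, P1=0, P2=0, P3=6, P4=0) → (P0=15, P1=0, P2=0, P3=3, P4=0)
step 6: fire T1:  (P0=15, P1=0, P2=0, P3=3, P4=0) → (P0=18, P1=0, P2=0, P3=0, P4=0)

(P0=18, P1=0, P2=0, P3=0, P4=0)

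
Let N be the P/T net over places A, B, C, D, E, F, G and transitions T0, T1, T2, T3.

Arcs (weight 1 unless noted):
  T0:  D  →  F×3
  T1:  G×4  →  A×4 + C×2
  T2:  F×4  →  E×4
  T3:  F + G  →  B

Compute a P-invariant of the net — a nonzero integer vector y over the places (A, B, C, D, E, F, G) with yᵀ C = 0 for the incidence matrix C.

y = (A:1, B:0, C:-2, D:0, E:0, F:0, G:0)

Incidence matrix C (rows=places, cols=transitions):
       T0   T1   T2   T3
    A   0    4    0    0
    B   0    0    0    1
    C   0    2    0    0
    D  -1    0    0    0
    E   0    0    4    0
    F   3    0   -4   -1
    G   0   -4    0   -1

Candidate y = [1, 0, -2, 0, 0, 0, 0]; check y·C column-wise:
  col T0: 1·0 + -2·0 + 0·-1 + 0·3 = 0
  col T1: 1·4 + -2·2 + 0·-4 = 0
  col T2: 1·0 + -2·0 + 0·4 + 0·-4 = 0
  col T3: 1·0 + 0·1 + -2·0 + 0·-1 + 0·-1 = 0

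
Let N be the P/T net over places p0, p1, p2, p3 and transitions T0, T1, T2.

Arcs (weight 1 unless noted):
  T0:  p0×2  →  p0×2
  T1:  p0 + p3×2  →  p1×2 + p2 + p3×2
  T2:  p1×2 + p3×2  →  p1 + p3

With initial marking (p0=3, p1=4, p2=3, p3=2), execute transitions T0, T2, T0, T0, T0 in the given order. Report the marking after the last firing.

(p0=3, p1=3, p2=3, p3=1)

step 1: fire T0:  (p0=3, p1=4, p2=3, p3=2) → (p0=3, p1=4, p2=3, p3=2)
step 2: fire T2:  (p0=3, p1=4, p2=3, p3=2) → (p0=3, p1=3, p2=3, p3=1)
step 3: fire T0:  (p0=3, p1=3, p2=3, p3=1) → (p0=3, p1=3, p2=3, p3=1)
step 4: fire T0:  (p0=3, p1=3, p2=3, p3=1) → (p0=3, p1=3, p2=3, p3=1)
step 5: fire T0:  (p0=3, p1=3, p2=3, p3=1) → (p0=3, p1=3, p2=3, p3=1)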